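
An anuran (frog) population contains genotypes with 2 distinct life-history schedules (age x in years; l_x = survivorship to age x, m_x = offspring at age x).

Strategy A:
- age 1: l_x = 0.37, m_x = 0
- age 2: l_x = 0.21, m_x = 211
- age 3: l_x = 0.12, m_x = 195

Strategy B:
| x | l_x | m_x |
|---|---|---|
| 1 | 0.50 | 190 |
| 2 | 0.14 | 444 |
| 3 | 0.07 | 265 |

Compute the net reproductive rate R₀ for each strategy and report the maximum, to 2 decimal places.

Strategy A: R₀ = 0.37×0 + 0.21×211 + 0.12×195 = 67.7100
Strategy B: R₀ = 0.50×190 + 0.14×444 + 0.07×265 = 175.7100
Highest R₀: strategy B with 175.7100.

175.71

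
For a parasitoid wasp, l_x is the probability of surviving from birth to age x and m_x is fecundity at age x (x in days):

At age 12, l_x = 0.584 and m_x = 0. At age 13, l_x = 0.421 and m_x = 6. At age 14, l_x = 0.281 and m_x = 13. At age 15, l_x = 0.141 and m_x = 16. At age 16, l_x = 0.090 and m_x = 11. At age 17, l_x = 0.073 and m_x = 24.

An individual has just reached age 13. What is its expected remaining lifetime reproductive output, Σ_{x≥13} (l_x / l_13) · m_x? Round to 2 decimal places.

l_13 = 0.421. Conditional survival from age 13 to x is l_x / l_13.
  x=13: (0.421/0.421) × 6 = 6.0000
  x=14: (0.281/0.421) × 13 = 8.6770
  x=15: (0.141/0.421) × 16 = 5.3587
  x=16: (0.090/0.421) × 11 = 2.3515
  x=17: (0.073/0.421) × 24 = 4.1615
Sum = 6.0000 + 8.6770 + 5.3587 + 2.3515 + 4.1615 = 26.5487

26.55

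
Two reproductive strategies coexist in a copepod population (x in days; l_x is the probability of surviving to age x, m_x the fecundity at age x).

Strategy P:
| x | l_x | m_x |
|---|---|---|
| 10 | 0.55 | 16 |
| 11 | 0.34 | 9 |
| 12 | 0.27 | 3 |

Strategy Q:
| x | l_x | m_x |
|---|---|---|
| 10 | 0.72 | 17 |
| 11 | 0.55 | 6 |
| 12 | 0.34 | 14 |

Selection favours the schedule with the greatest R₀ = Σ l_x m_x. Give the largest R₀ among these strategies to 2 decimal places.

Strategy P: R₀ = 0.55×16 + 0.34×9 + 0.27×3 = 12.6700
Strategy Q: R₀ = 0.72×17 + 0.55×6 + 0.34×14 = 20.3000
Highest R₀: strategy Q with 20.3000.

20.30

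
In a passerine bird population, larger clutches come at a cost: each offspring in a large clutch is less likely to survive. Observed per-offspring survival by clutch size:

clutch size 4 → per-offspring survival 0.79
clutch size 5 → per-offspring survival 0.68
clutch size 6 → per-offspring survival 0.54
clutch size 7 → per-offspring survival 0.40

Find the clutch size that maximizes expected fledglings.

5

Expected fledglings = c × s(c):
  c=4: 4 × 0.79 = 3.160
  c=5: 5 × 0.68 = 3.400
  c=6: 6 × 0.54 = 3.240
  c=7: 7 × 0.40 = 2.800
Maximum at c = 5 (3.400 fledglings).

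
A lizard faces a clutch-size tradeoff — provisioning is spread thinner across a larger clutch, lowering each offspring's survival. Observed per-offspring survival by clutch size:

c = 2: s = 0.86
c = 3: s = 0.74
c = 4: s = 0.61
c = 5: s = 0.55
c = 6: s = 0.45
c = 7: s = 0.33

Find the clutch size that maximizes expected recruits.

Expected recruits = c × s(c):
  c=2: 2 × 0.86 = 1.720
  c=3: 3 × 0.74 = 2.220
  c=4: 4 × 0.61 = 2.440
  c=5: 5 × 0.55 = 2.750
  c=6: 6 × 0.45 = 2.700
  c=7: 7 × 0.33 = 2.310
Maximum at c = 5 (2.750 recruits).

5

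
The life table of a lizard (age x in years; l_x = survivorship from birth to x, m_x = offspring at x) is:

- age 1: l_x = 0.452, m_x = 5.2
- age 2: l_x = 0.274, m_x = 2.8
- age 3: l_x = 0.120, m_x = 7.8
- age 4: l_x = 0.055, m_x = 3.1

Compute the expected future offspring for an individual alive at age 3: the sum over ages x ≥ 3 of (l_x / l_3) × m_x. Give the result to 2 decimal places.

l_3 = 0.120. Conditional survival from age 3 to x is l_x / l_3.
  x=3: (0.120/0.120) × 7.8 = 7.8000
  x=4: (0.055/0.120) × 3.1 = 1.4208
Sum = 7.8000 + 1.4208 = 9.2208

9.22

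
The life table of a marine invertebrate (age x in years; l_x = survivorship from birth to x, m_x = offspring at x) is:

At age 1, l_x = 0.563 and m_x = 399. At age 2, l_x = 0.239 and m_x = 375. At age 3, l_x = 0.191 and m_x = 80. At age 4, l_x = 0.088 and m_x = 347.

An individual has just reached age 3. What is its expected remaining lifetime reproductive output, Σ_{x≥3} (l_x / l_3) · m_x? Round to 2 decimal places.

l_3 = 0.191. Conditional survival from age 3 to x is l_x / l_3.
  x=3: (0.191/0.191) × 80 = 80.0000
  x=4: (0.088/0.191) × 347 = 159.8743
Sum = 80.0000 + 159.8743 = 239.8743

239.87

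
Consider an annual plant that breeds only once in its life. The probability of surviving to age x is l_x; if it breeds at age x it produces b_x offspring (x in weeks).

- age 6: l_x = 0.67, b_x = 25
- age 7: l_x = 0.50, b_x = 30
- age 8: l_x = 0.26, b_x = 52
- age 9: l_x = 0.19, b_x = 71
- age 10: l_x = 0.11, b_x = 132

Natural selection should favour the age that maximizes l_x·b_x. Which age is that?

6

Expected offspring if breeding at age x = l_x × b_x:
  age 6: 0.67 × 25 = 16.750
  age 7: 0.50 × 30 = 15.000
  age 8: 0.26 × 52 = 13.520
  age 9: 0.19 × 71 = 13.490
  age 10: 0.11 × 132 = 14.520
Maximum at age 6 (16.750).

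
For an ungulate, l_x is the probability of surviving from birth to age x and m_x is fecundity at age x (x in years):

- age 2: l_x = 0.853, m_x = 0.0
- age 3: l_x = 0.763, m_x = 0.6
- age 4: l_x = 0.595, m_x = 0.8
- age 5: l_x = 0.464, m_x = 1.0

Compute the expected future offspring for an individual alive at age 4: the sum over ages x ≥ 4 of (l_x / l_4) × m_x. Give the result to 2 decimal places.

1.58

l_4 = 0.595. Conditional survival from age 4 to x is l_x / l_4.
  x=4: (0.595/0.595) × 0.8 = 0.8000
  x=5: (0.464/0.595) × 1.0 = 0.7798
Sum = 0.8000 + 0.7798 = 1.5798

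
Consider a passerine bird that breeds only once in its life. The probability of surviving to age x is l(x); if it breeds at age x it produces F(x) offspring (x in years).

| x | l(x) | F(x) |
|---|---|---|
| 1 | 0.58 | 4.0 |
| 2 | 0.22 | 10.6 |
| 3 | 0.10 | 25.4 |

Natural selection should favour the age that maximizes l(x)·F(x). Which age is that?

3

Expected offspring if breeding at age x = l(x) × F(x):
  age 1: 0.58 × 4.0 = 2.320
  age 2: 0.22 × 10.6 = 2.332
  age 3: 0.10 × 25.4 = 2.540
Maximum at age 3 (2.540).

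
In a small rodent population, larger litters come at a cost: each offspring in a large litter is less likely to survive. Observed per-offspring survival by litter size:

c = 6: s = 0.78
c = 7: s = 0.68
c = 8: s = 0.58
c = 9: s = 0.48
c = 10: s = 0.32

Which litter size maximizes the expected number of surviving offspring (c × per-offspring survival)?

7

Expected surviving offspring = c × s(c):
  c=6: 6 × 0.78 = 4.680
  c=7: 7 × 0.68 = 4.760
  c=8: 8 × 0.58 = 4.640
  c=9: 9 × 0.48 = 4.320
  c=10: 10 × 0.32 = 3.200
Maximum at c = 7 (4.760 surviving offspring).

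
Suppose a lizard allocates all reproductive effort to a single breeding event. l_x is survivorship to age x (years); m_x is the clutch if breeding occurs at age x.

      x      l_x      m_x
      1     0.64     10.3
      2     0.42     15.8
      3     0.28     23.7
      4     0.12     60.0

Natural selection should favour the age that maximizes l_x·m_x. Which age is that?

Expected offspring if breeding at age x = l_x × m_x:
  age 1: 0.64 × 10.3 = 6.592
  age 2: 0.42 × 15.8 = 6.636
  age 3: 0.28 × 23.7 = 6.636
  age 4: 0.12 × 60.0 = 7.200
Maximum at age 4 (7.200).

4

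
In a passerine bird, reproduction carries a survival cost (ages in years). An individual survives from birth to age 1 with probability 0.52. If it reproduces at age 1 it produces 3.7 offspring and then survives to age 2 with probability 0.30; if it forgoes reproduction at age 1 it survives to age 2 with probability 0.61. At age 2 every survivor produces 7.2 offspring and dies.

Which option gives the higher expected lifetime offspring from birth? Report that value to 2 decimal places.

breed at age 1: R₀ = 0.52 × (3.7 + 0.30 × 7.2) = 0.52 × 5.8600 = 3.0472
delay to age 2: R₀ = 0.52 × (0.61 × 7.2) = 0.52 × 4.3920 = 2.2838
Higher: breed at age 1 (3.0472).

3.05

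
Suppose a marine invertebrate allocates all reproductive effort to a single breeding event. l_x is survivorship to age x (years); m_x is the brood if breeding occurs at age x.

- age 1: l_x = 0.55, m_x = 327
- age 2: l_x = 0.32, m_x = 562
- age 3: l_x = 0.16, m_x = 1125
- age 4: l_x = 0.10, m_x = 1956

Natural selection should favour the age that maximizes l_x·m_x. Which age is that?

Expected offspring if breeding at age x = l_x × m_x:
  age 1: 0.55 × 327 = 179.850
  age 2: 0.32 × 562 = 179.840
  age 3: 0.16 × 1125 = 180.000
  age 4: 0.10 × 1956 = 195.600
Maximum at age 4 (195.600).

4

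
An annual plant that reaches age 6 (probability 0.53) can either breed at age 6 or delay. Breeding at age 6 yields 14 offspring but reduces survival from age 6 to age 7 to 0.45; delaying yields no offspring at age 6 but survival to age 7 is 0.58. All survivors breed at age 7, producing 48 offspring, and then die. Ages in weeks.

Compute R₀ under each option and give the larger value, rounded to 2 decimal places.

18.87

breed at age 6: R₀ = 0.53 × (14 + 0.45 × 48) = 0.53 × 35.6000 = 18.8680
delay to age 7: R₀ = 0.53 × (0.58 × 48) = 0.53 × 27.8400 = 14.7552
Higher: breed at age 6 (18.8680).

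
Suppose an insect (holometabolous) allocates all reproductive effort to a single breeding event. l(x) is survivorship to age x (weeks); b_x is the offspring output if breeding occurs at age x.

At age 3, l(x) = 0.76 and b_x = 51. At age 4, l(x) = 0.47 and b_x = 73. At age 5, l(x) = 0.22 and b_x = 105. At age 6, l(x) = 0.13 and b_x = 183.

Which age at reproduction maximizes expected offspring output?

Expected offspring if breeding at age x = l(x) × b_x:
  age 3: 0.76 × 51 = 38.760
  age 4: 0.47 × 73 = 34.310
  age 5: 0.22 × 105 = 23.100
  age 6: 0.13 × 183 = 23.790
Maximum at age 3 (38.760).

3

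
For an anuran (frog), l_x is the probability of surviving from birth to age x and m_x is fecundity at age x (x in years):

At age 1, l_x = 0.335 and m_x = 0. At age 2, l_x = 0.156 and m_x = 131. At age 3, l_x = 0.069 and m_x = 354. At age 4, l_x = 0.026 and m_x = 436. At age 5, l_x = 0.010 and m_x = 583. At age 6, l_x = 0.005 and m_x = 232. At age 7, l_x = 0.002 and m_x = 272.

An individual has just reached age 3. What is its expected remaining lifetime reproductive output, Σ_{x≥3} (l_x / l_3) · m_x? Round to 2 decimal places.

l_3 = 0.069. Conditional survival from age 3 to x is l_x / l_3.
  x=3: (0.069/0.069) × 354 = 354.0000
  x=4: (0.026/0.069) × 436 = 164.2899
  x=5: (0.010/0.069) × 583 = 84.4928
  x=6: (0.005/0.069) × 232 = 16.8116
  x=7: (0.002/0.069) × 272 = 7.8841
Sum = 354.0000 + 164.2899 + 84.4928 + 16.8116 + 7.8841 = 627.4783

627.48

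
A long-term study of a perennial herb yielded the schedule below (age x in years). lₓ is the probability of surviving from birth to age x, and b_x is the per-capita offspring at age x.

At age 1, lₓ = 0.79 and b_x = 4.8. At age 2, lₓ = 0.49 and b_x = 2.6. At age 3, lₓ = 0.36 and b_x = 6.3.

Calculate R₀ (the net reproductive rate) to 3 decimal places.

7.334

R₀ = Σ lₓ b_x:
  age 1: 0.79 × 4.8 = 3.7920
  age 2: 0.49 × 2.6 = 1.2740
  age 3: 0.36 × 6.3 = 2.2680
R₀ = 3.7920 + 1.2740 + 2.2680 = 7.3340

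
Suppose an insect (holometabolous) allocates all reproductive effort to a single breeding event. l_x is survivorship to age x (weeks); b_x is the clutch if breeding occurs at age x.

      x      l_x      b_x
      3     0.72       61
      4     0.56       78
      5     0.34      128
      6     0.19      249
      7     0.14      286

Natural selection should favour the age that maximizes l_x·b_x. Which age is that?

6

Expected offspring if breeding at age x = l_x × b_x:
  age 3: 0.72 × 61 = 43.920
  age 4: 0.56 × 78 = 43.680
  age 5: 0.34 × 128 = 43.520
  age 6: 0.19 × 249 = 47.310
  age 7: 0.14 × 286 = 40.040
Maximum at age 6 (47.310).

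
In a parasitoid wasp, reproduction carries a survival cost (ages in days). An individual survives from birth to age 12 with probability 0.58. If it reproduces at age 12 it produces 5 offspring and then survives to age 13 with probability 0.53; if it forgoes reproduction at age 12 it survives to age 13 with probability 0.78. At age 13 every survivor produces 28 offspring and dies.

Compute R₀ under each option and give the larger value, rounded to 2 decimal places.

12.67

breed at age 12: R₀ = 0.58 × (5 + 0.53 × 28) = 0.58 × 19.8400 = 11.5072
delay to age 13: R₀ = 0.58 × (0.78 × 28) = 0.58 × 21.8400 = 12.6672
Higher: delay to age 13 (12.6672).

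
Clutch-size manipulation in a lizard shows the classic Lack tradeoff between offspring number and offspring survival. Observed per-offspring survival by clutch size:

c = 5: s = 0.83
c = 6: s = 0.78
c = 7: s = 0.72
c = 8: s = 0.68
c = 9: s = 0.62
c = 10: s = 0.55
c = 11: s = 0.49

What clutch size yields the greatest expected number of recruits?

9

Expected recruits = c × s(c):
  c=5: 5 × 0.83 = 4.150
  c=6: 6 × 0.78 = 4.680
  c=7: 7 × 0.72 = 5.040
  c=8: 8 × 0.68 = 5.440
  c=9: 9 × 0.62 = 5.580
  c=10: 10 × 0.55 = 5.500
  c=11: 11 × 0.49 = 5.390
Maximum at c = 9 (5.580 recruits).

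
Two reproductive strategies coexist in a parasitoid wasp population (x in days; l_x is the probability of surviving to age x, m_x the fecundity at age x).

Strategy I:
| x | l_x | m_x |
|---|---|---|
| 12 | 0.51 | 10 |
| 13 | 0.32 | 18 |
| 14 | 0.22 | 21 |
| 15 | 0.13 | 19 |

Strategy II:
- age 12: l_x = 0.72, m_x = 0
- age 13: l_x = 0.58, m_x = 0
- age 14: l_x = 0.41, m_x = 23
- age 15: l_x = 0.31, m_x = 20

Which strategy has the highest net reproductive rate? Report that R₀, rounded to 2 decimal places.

Strategy I: R₀ = 0.51×10 + 0.32×18 + 0.22×21 + 0.13×19 = 17.9500
Strategy II: R₀ = 0.72×0 + 0.58×0 + 0.41×23 + 0.31×20 = 15.6300
Highest R₀: strategy I with 17.9500.

17.95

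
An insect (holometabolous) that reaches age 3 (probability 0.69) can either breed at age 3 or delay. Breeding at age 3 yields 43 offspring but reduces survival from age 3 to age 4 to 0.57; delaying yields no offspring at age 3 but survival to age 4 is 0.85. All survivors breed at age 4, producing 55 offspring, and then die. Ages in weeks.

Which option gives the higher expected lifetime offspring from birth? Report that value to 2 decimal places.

51.30

breed at age 3: R₀ = 0.69 × (43 + 0.57 × 55) = 0.69 × 74.3500 = 51.3015
delay to age 4: R₀ = 0.69 × (0.85 × 55) = 0.69 × 46.7500 = 32.2575
Higher: breed at age 3 (51.3015).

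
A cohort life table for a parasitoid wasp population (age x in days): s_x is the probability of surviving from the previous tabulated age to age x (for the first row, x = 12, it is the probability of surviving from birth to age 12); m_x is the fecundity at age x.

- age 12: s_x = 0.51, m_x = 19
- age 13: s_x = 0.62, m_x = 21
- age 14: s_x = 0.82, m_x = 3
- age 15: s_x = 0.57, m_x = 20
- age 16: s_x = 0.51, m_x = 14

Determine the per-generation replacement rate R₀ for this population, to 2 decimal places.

Survivorship from birth: l_x = s_12·s_13·…·s_x.
  l_12 = 0.51000
  l_13 = 0.31620
  l_14 = 0.25928
  l_15 = 0.14779
  l_16 = 0.07537
R₀ = Σ l_x m_x:
  age 12: 0.51000 × 19 = 9.6900
  age 13: 0.31620 × 21 = 6.6402
  age 14: 0.25928 × 3 = 0.7778
  age 15: 0.14779 × 20 = 2.9558
  age 16: 0.07537 × 14 = 1.0552
R₀ = 9.6900 + 6.6402 + 0.7778 + 2.9558 + 1.0552 = 21.1190

21.12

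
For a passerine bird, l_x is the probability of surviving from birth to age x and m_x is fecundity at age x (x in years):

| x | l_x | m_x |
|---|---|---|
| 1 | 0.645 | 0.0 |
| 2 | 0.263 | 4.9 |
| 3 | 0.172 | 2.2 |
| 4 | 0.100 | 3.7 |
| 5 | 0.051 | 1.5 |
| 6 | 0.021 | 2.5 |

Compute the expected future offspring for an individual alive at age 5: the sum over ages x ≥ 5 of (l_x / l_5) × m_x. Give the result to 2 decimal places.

l_5 = 0.051. Conditional survival from age 5 to x is l_x / l_5.
  x=5: (0.051/0.051) × 1.5 = 1.5000
  x=6: (0.021/0.051) × 2.5 = 1.0294
Sum = 1.5000 + 1.0294 = 2.5294

2.53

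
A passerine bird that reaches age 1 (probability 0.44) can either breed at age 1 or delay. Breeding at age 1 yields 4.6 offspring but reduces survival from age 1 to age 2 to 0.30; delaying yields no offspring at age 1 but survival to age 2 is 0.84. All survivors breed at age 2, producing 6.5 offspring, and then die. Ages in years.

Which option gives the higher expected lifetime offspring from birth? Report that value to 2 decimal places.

breed at age 1: R₀ = 0.44 × (4.6 + 0.30 × 6.5) = 0.44 × 6.5500 = 2.8820
delay to age 2: R₀ = 0.44 × (0.84 × 6.5) = 0.44 × 5.4600 = 2.4024
Higher: breed at age 1 (2.8820).

2.88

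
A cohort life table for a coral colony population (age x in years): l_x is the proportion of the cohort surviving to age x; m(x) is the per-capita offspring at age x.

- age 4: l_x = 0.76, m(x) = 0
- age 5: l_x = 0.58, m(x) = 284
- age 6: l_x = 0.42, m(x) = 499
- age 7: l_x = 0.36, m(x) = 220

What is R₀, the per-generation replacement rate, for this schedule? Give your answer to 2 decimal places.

453.50

R₀ = Σ l_x m(x):
  age 4: 0.76 × 0 = 0.0000
  age 5: 0.58 × 284 = 164.7200
  age 6: 0.42 × 499 = 209.5800
  age 7: 0.36 × 220 = 79.2000
R₀ = 0.0000 + 164.7200 + 209.5800 + 79.2000 = 453.5000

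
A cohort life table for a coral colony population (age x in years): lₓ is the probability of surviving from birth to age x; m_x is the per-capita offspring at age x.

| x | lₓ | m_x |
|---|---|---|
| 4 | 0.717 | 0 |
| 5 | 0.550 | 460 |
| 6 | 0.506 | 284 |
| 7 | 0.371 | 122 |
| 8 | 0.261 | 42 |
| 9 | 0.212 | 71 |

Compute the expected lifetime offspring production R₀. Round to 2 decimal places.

R₀ = Σ lₓ m_x:
  age 4: 0.717 × 0 = 0.0000
  age 5: 0.550 × 460 = 253.0000
  age 6: 0.506 × 284 = 143.7040
  age 7: 0.371 × 122 = 45.2620
  age 8: 0.261 × 42 = 10.9620
  age 9: 0.212 × 71 = 15.0520
R₀ = 0.0000 + 253.0000 + 143.7040 + 45.2620 + 10.9620 + 15.0520 = 467.9800

467.98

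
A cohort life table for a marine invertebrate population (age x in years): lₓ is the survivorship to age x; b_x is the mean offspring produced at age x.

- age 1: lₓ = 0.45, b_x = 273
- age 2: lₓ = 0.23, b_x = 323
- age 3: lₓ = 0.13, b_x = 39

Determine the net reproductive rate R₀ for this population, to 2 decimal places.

202.21

R₀ = Σ lₓ b_x:
  age 1: 0.45 × 273 = 122.8500
  age 2: 0.23 × 323 = 74.2900
  age 3: 0.13 × 39 = 5.0700
R₀ = 122.8500 + 74.2900 + 5.0700 = 202.2100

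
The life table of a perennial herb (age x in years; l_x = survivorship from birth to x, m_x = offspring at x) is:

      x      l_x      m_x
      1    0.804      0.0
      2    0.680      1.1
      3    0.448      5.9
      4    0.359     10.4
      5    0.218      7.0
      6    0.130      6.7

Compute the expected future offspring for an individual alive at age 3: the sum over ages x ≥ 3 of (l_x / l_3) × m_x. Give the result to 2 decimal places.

19.58

l_3 = 0.448. Conditional survival from age 3 to x is l_x / l_3.
  x=3: (0.448/0.448) × 5.9 = 5.9000
  x=4: (0.359/0.448) × 10.4 = 8.3339
  x=5: (0.218/0.448) × 7.0 = 3.4062
  x=6: (0.130/0.448) × 6.7 = 1.9442
Sum = 5.9000 + 8.3339 + 3.4062 + 1.9442 = 19.5844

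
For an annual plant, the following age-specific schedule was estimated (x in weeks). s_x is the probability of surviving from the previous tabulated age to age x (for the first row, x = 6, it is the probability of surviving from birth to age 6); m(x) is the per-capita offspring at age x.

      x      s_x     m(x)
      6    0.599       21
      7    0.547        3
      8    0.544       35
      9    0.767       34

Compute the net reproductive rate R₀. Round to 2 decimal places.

Survivorship from birth: l_x = s_6·s_7·…·s_x.
  l_6 = 0.59900
  l_7 = 0.32765
  l_8 = 0.17824
  l_9 = 0.13671
R₀ = Σ l_x m(x):
  age 6: 0.59900 × 21 = 12.5790
  age 7: 0.32765 × 3 = 0.9829
  age 8: 0.17824 × 35 = 6.2384
  age 9: 0.13671 × 34 = 4.6481
R₀ = 12.5790 + 0.9829 + 6.2384 + 4.6481 = 24.4485

24.45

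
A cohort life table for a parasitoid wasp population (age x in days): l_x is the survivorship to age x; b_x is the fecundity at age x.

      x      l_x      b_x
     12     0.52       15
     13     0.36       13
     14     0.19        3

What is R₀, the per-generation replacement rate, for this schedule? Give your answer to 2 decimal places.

R₀ = Σ l_x b_x:
  age 12: 0.52 × 15 = 7.8000
  age 13: 0.36 × 13 = 4.6800
  age 14: 0.19 × 3 = 0.5700
R₀ = 7.8000 + 4.6800 + 0.5700 = 13.0500

13.05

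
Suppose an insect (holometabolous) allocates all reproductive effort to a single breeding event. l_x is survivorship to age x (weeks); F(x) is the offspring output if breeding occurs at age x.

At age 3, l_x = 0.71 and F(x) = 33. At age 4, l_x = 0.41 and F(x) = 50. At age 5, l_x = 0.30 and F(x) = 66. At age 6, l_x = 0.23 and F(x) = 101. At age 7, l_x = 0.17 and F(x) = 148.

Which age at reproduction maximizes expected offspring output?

Expected offspring if breeding at age x = l_x × F(x):
  age 3: 0.71 × 33 = 23.430
  age 4: 0.41 × 50 = 20.500
  age 5: 0.30 × 66 = 19.800
  age 6: 0.23 × 101 = 23.230
  age 7: 0.17 × 148 = 25.160
Maximum at age 7 (25.160).

7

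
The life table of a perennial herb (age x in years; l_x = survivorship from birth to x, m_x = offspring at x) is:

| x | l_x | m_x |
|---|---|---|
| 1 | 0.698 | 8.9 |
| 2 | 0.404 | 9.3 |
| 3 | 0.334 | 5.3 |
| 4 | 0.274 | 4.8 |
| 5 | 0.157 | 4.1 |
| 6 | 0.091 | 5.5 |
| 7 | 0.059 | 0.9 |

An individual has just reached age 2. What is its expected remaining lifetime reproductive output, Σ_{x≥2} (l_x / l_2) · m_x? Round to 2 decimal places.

19.90

l_2 = 0.404. Conditional survival from age 2 to x is l_x / l_2.
  x=2: (0.404/0.404) × 9.3 = 9.3000
  x=3: (0.334/0.404) × 5.3 = 4.3817
  x=4: (0.274/0.404) × 4.8 = 3.2554
  x=5: (0.157/0.404) × 4.1 = 1.5933
  x=6: (0.091/0.404) × 5.5 = 1.2389
  x=7: (0.059/0.404) × 0.9 = 0.1314
Sum = 9.3000 + 4.3817 + 3.2554 + 1.5933 + 1.2389 + 0.1314 = 19.9007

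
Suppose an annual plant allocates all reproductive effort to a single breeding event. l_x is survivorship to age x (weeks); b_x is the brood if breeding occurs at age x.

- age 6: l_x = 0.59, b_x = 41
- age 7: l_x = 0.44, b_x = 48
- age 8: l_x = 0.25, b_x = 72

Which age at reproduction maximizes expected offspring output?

Expected offspring if breeding at age x = l_x × b_x:
  age 6: 0.59 × 41 = 24.190
  age 7: 0.44 × 48 = 21.120
  age 8: 0.25 × 72 = 18.000
Maximum at age 6 (24.190).

6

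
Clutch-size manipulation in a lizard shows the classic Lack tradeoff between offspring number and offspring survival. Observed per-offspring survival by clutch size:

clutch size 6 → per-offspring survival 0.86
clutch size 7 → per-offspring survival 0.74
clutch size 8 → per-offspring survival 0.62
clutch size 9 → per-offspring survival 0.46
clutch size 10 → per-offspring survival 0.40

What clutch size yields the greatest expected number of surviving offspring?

Expected surviving offspring = c × s(c):
  c=6: 6 × 0.86 = 5.160
  c=7: 7 × 0.74 = 5.180
  c=8: 8 × 0.62 = 4.960
  c=9: 9 × 0.46 = 4.140
  c=10: 10 × 0.40 = 4.000
Maximum at c = 7 (5.180 surviving offspring).

7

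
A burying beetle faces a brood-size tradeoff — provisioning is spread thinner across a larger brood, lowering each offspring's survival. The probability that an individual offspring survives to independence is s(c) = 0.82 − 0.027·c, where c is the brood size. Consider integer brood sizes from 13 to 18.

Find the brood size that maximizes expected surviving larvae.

Expected surviving larvae = c × s(c):
  c=13: 13 × 0.469 = 6.097
  c=14: 14 × 0.442 = 6.188
  c=15: 15 × 0.415 = 6.225
  c=16: 16 × 0.388 = 6.208
  c=17: 17 × 0.361 = 6.137
  c=18: 18 × 0.334 = 6.012
Maximum at c = 15 (6.225 surviving larvae).

15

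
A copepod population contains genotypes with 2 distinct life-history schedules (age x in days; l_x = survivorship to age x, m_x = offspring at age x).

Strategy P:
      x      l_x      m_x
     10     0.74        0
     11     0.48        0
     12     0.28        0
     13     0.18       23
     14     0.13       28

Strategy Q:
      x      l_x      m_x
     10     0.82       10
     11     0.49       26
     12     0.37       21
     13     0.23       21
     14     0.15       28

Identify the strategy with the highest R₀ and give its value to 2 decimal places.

Strategy P: R₀ = 0.74×0 + 0.48×0 + 0.28×0 + 0.18×23 + 0.13×28 = 7.7800
Strategy Q: R₀ = 0.82×10 + 0.49×26 + 0.37×21 + 0.23×21 + 0.15×28 = 37.7400
Highest R₀: strategy Q with 37.7400.

37.74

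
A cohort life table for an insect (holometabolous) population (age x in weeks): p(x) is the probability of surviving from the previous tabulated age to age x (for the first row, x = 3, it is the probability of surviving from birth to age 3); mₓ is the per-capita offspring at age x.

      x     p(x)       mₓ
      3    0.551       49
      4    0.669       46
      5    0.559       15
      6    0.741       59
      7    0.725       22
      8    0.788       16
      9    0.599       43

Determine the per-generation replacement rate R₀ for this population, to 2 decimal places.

62.13

Survivorship from birth: l_x = p_3·p_4·…·p_x.
  l_3 = 0.55100
  l_4 = 0.36862
  l_5 = 0.20606
  l_6 = 0.15269
  l_7 = 0.11070
  l_8 = 0.08723
  l_9 = 0.05225
R₀ = Σ l_x mₓ:
  age 3: 0.55100 × 49 = 26.9990
  age 4: 0.36862 × 46 = 16.9565
  age 5: 0.20606 × 15 = 3.0909
  age 6: 0.15269 × 59 = 9.0087
  age 7: 0.11070 × 22 = 2.4354
  age 8: 0.08723 × 16 = 1.3957
  age 9: 0.05225 × 43 = 2.2468
R₀ = 26.9990 + 16.9565 + 3.0909 + 9.0087 + 2.4354 + 1.3957 + 2.2468 = 62.1330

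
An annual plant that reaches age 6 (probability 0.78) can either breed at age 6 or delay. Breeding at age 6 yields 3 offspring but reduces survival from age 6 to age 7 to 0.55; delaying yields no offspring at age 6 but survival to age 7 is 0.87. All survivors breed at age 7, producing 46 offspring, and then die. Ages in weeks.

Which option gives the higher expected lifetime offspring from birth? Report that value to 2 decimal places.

31.22

breed at age 6: R₀ = 0.78 × (3 + 0.55 × 46) = 0.78 × 28.3000 = 22.0740
delay to age 7: R₀ = 0.78 × (0.87 × 46) = 0.78 × 40.0200 = 31.2156
Higher: delay to age 7 (31.2156).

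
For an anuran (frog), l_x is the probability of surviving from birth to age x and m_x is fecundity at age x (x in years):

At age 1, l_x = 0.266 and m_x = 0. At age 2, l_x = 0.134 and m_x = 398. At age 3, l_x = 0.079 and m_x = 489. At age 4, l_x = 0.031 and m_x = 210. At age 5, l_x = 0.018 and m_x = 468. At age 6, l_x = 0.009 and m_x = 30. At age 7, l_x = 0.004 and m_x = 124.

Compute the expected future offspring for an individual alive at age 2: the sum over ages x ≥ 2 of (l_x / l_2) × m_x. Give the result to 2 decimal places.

803.46

l_2 = 0.134. Conditional survival from age 2 to x is l_x / l_2.
  x=2: (0.134/0.134) × 398 = 398.0000
  x=3: (0.079/0.134) × 489 = 288.2910
  x=4: (0.031/0.134) × 210 = 48.5821
  x=5: (0.018/0.134) × 468 = 62.8657
  x=6: (0.009/0.134) × 30 = 2.0149
  x=7: (0.004/0.134) × 124 = 3.7015
Sum = 398.0000 + 288.2910 + 48.5821 + 62.8657 + 2.0149 + 3.7015 = 803.4552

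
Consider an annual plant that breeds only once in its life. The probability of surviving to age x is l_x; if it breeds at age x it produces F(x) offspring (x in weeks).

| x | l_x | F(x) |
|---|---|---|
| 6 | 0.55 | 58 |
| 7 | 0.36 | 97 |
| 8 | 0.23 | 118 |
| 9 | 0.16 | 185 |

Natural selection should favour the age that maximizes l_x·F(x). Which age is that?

7

Expected offspring if breeding at age x = l_x × F(x):
  age 6: 0.55 × 58 = 31.900
  age 7: 0.36 × 97 = 34.920
  age 8: 0.23 × 118 = 27.140
  age 9: 0.16 × 185 = 29.600
Maximum at age 7 (34.920).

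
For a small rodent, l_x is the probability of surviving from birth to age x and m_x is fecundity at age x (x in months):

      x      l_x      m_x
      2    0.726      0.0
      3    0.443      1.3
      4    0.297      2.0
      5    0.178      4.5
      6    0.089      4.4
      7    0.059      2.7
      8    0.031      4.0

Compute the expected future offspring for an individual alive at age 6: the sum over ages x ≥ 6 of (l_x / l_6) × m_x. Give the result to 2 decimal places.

l_6 = 0.089. Conditional survival from age 6 to x is l_x / l_6.
  x=6: (0.089/0.089) × 4.4 = 4.4000
  x=7: (0.059/0.089) × 2.7 = 1.7899
  x=8: (0.031/0.089) × 4.0 = 1.3933
Sum = 4.4000 + 1.7899 + 1.3933 = 7.5831

7.58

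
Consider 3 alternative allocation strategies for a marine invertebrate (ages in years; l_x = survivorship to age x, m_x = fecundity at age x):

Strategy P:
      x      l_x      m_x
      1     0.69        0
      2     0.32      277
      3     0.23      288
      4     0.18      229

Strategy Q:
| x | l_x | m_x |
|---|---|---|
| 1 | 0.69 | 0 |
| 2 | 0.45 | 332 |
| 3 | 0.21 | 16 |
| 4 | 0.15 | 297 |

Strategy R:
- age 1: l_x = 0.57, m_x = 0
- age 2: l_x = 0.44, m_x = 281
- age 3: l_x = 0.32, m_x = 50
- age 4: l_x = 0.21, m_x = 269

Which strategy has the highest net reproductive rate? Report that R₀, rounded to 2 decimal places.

Strategy P: R₀ = 0.69×0 + 0.32×277 + 0.23×288 + 0.18×229 = 196.1000
Strategy Q: R₀ = 0.69×0 + 0.45×332 + 0.21×16 + 0.15×297 = 197.3100
Strategy R: R₀ = 0.57×0 + 0.44×281 + 0.32×50 + 0.21×269 = 196.1300
Highest R₀: strategy Q with 197.3100.

197.31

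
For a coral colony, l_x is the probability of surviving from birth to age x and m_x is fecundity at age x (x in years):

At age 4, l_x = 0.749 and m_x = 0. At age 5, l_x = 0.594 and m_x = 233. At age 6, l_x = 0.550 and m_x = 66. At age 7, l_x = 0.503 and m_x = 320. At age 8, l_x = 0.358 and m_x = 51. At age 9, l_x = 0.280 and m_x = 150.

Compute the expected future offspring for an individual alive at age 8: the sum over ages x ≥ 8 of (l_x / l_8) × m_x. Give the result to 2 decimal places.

168.32

l_8 = 0.358. Conditional survival from age 8 to x is l_x / l_8.
  x=8: (0.358/0.358) × 51 = 51.0000
  x=9: (0.280/0.358) × 150 = 117.3184
Sum = 51.0000 + 117.3184 = 168.3184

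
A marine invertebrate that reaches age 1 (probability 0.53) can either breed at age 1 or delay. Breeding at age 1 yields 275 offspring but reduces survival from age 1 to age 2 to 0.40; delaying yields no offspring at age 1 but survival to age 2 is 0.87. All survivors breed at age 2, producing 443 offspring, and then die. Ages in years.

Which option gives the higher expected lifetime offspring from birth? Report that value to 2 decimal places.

breed at age 1: R₀ = 0.53 × (275 + 0.40 × 443) = 0.53 × 452.2000 = 239.6660
delay to age 2: R₀ = 0.53 × (0.87 × 443) = 0.53 × 385.4100 = 204.2673
Higher: breed at age 1 (239.6660).

239.67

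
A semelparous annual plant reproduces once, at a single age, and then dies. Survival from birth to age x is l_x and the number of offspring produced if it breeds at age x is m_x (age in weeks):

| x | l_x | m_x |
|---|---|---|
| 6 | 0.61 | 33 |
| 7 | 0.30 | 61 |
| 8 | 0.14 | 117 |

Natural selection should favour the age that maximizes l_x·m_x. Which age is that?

6

Expected offspring if breeding at age x = l_x × m_x:
  age 6: 0.61 × 33 = 20.130
  age 7: 0.30 × 61 = 18.300
  age 8: 0.14 × 117 = 16.380
Maximum at age 6 (20.130).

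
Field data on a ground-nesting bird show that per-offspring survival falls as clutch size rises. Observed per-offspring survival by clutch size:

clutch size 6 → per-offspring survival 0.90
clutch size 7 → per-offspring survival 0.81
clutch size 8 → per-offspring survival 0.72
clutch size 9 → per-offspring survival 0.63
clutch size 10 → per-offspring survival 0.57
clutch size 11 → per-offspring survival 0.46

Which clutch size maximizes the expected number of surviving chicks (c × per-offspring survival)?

8

Expected surviving chicks = c × s(c):
  c=6: 6 × 0.90 = 5.400
  c=7: 7 × 0.81 = 5.670
  c=8: 8 × 0.72 = 5.760
  c=9: 9 × 0.63 = 5.670
  c=10: 10 × 0.57 = 5.700
  c=11: 11 × 0.46 = 5.060
Maximum at c = 8 (5.760 surviving chicks).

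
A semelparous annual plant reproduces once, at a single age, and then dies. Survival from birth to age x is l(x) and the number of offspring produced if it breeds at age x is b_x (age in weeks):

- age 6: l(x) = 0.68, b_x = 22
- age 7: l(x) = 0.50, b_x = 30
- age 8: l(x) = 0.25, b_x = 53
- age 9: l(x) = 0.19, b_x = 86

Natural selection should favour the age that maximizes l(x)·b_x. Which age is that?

9

Expected offspring if breeding at age x = l(x) × b_x:
  age 6: 0.68 × 22 = 14.960
  age 7: 0.50 × 30 = 15.000
  age 8: 0.25 × 53 = 13.250
  age 9: 0.19 × 86 = 16.340
Maximum at age 9 (16.340).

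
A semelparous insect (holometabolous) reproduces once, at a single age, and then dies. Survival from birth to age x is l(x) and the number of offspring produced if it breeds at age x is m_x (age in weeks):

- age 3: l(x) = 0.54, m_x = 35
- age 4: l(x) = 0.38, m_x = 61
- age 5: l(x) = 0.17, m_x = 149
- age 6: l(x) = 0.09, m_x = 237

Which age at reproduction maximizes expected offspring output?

5

Expected offspring if breeding at age x = l(x) × m_x:
  age 3: 0.54 × 35 = 18.900
  age 4: 0.38 × 61 = 23.180
  age 5: 0.17 × 149 = 25.330
  age 6: 0.09 × 237 = 21.330
Maximum at age 5 (25.330).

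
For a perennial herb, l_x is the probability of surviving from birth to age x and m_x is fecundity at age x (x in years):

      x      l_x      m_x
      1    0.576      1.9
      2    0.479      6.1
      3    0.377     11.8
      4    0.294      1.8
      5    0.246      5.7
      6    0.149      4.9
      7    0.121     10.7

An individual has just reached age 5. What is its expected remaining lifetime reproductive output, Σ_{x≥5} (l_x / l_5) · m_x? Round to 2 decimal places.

13.93

l_5 = 0.246. Conditional survival from age 5 to x is l_x / l_5.
  x=5: (0.246/0.246) × 5.7 = 5.7000
  x=6: (0.149/0.246) × 4.9 = 2.9679
  x=7: (0.121/0.246) × 10.7 = 5.2630
Sum = 5.7000 + 2.9679 + 5.2630 = 13.9309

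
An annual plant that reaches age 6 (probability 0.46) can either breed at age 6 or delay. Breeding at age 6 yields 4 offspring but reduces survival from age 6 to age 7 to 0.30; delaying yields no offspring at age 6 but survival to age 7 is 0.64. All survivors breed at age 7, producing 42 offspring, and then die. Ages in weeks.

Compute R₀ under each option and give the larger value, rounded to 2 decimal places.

12.36

breed at age 6: R₀ = 0.46 × (4 + 0.30 × 42) = 0.46 × 16.6000 = 7.6360
delay to age 7: R₀ = 0.46 × (0.64 × 42) = 0.46 × 26.8800 = 12.3648
Higher: delay to age 7 (12.3648).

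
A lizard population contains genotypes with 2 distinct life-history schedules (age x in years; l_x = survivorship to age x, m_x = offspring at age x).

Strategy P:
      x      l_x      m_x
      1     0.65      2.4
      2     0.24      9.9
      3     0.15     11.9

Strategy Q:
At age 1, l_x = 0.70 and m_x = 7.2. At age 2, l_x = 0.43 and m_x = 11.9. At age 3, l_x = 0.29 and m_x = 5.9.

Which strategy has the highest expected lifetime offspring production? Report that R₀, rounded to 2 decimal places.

Strategy P: R₀ = 0.65×2.4 + 0.24×9.9 + 0.15×11.9 = 5.7210
Strategy Q: R₀ = 0.70×7.2 + 0.43×11.9 + 0.29×5.9 = 11.8680
Highest R₀: strategy Q with 11.8680.

11.87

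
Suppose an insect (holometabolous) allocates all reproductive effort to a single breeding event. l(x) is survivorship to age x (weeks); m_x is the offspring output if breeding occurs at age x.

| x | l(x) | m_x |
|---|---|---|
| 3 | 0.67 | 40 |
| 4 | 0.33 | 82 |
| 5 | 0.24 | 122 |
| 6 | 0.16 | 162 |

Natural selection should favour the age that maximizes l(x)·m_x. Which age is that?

5

Expected offspring if breeding at age x = l(x) × m_x:
  age 3: 0.67 × 40 = 26.800
  age 4: 0.33 × 82 = 27.060
  age 5: 0.24 × 122 = 29.280
  age 6: 0.16 × 162 = 25.920
Maximum at age 5 (29.280).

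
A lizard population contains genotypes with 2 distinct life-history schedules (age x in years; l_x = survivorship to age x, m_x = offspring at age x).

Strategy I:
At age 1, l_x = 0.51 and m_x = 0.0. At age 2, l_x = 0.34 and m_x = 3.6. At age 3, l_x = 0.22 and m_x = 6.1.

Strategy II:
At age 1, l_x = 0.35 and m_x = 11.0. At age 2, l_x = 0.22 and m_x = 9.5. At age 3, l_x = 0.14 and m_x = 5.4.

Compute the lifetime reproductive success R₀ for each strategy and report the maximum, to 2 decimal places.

6.70

Strategy I: R₀ = 0.51×0.0 + 0.34×3.6 + 0.22×6.1 = 2.5660
Strategy II: R₀ = 0.35×11.0 + 0.22×9.5 + 0.14×5.4 = 6.6960
Highest R₀: strategy II with 6.6960.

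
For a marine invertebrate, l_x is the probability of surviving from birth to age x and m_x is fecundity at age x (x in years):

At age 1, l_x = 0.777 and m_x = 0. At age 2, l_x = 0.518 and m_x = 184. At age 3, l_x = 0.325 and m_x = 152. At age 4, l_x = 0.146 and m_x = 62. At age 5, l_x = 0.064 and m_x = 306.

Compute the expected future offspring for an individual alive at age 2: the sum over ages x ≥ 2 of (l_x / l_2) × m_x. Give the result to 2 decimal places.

334.65

l_2 = 0.518. Conditional survival from age 2 to x is l_x / l_2.
  x=2: (0.518/0.518) × 184 = 184.0000
  x=3: (0.325/0.518) × 152 = 95.3668
  x=4: (0.146/0.518) × 62 = 17.4749
  x=5: (0.064/0.518) × 306 = 37.8069
Sum = 184.0000 + 95.3668 + 17.4749 + 37.8069 = 334.6486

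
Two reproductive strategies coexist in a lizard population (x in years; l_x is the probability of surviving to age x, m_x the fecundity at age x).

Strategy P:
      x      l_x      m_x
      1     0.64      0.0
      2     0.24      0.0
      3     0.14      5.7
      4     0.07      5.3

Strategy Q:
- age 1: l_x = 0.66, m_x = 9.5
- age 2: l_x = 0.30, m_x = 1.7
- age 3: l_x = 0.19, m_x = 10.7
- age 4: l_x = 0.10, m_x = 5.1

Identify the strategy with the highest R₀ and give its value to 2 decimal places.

9.32

Strategy P: R₀ = 0.64×0.0 + 0.24×0.0 + 0.14×5.7 + 0.07×5.3 = 1.1690
Strategy Q: R₀ = 0.66×9.5 + 0.30×1.7 + 0.19×10.7 + 0.10×5.1 = 9.3230
Highest R₀: strategy Q with 9.3230.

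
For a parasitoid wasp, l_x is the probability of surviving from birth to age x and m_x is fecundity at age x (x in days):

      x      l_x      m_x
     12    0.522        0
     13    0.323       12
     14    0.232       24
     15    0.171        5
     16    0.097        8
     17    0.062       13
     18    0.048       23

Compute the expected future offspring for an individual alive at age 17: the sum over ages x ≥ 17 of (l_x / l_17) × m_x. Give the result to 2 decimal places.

30.81

l_17 = 0.062. Conditional survival from age 17 to x is l_x / l_17.
  x=17: (0.062/0.062) × 13 = 13.0000
  x=18: (0.048/0.062) × 23 = 17.8065
Sum = 13.0000 + 17.8065 = 30.8065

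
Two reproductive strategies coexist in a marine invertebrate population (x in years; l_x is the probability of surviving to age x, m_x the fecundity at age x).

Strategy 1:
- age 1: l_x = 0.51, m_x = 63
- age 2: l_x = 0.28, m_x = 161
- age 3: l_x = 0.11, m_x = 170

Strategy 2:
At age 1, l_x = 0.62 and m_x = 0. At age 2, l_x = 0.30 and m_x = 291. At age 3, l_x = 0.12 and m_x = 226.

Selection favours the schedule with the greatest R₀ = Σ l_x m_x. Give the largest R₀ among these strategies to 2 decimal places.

114.42

Strategy 1: R₀ = 0.51×63 + 0.28×161 + 0.11×170 = 95.9100
Strategy 2: R₀ = 0.62×0 + 0.30×291 + 0.12×226 = 114.4200
Highest R₀: strategy 2 with 114.4200.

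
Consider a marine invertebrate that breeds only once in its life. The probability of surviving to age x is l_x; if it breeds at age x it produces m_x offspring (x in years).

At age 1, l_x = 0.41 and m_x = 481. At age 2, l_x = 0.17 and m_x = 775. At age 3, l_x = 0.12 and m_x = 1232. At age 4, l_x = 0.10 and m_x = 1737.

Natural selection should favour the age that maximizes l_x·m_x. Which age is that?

Expected offspring if breeding at age x = l_x × m_x:
  age 1: 0.41 × 481 = 197.210
  age 2: 0.17 × 775 = 131.750
  age 3: 0.12 × 1232 = 147.840
  age 4: 0.10 × 1737 = 173.700
Maximum at age 1 (197.210).

1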